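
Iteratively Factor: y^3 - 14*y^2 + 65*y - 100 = (y - 5)*(y^2 - 9*y + 20) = (y - 5)*(y - 4)*(y - 5)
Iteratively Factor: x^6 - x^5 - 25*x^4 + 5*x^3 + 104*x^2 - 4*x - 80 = (x + 1)*(x^5 - 2*x^4 - 23*x^3 + 28*x^2 + 76*x - 80) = (x - 5)*(x + 1)*(x^4 + 3*x^3 - 8*x^2 - 12*x + 16) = (x - 5)*(x + 1)*(x + 2)*(x^3 + x^2 - 10*x + 8) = (x - 5)*(x + 1)*(x + 2)*(x + 4)*(x^2 - 3*x + 2) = (x - 5)*(x - 1)*(x + 1)*(x + 2)*(x + 4)*(x - 2)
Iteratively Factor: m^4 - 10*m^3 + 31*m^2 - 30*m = (m)*(m^3 - 10*m^2 + 31*m - 30) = m*(m - 3)*(m^2 - 7*m + 10) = m*(m - 3)*(m - 2)*(m - 5)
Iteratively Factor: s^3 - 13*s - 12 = (s + 3)*(s^2 - 3*s - 4) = (s + 1)*(s + 3)*(s - 4)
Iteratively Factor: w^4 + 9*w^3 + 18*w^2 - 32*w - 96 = (w + 4)*(w^3 + 5*w^2 - 2*w - 24) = (w - 2)*(w + 4)*(w^2 + 7*w + 12) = (w - 2)*(w + 3)*(w + 4)*(w + 4)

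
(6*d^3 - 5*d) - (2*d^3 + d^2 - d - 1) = 4*d^3 - d^2 - 4*d + 1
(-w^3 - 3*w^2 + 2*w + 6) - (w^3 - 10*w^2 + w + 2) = -2*w^3 + 7*w^2 + w + 4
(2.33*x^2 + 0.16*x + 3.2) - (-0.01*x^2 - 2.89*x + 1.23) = 2.34*x^2 + 3.05*x + 1.97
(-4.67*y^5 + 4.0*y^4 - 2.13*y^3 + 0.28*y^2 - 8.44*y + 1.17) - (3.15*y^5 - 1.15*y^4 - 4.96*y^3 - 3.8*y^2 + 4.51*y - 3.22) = -7.82*y^5 + 5.15*y^4 + 2.83*y^3 + 4.08*y^2 - 12.95*y + 4.39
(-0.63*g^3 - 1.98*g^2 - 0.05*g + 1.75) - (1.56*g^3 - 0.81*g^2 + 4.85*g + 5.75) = -2.19*g^3 - 1.17*g^2 - 4.9*g - 4.0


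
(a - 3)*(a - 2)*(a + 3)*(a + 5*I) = a^4 - 2*a^3 + 5*I*a^3 - 9*a^2 - 10*I*a^2 + 18*a - 45*I*a + 90*I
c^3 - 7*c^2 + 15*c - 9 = (c - 3)^2*(c - 1)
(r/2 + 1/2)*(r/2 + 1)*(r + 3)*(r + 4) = r^4/4 + 5*r^3/2 + 35*r^2/4 + 25*r/2 + 6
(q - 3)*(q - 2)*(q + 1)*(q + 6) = q^4 + 2*q^3 - 23*q^2 + 12*q + 36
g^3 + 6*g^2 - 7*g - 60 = (g - 3)*(g + 4)*(g + 5)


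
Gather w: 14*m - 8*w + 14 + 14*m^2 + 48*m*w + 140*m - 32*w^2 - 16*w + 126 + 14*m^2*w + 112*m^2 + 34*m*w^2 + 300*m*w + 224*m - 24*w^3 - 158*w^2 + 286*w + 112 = 126*m^2 + 378*m - 24*w^3 + w^2*(34*m - 190) + w*(14*m^2 + 348*m + 262) + 252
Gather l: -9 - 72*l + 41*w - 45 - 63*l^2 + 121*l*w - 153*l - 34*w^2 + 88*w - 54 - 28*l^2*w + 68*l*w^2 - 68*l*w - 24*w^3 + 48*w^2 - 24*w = l^2*(-28*w - 63) + l*(68*w^2 + 53*w - 225) - 24*w^3 + 14*w^2 + 105*w - 108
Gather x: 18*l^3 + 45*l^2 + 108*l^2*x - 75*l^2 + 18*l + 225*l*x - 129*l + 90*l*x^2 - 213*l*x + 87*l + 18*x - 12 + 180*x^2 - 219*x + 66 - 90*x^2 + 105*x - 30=18*l^3 - 30*l^2 - 24*l + x^2*(90*l + 90) + x*(108*l^2 + 12*l - 96) + 24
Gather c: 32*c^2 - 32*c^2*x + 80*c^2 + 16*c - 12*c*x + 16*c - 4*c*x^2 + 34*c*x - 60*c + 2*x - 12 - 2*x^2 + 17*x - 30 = c^2*(112 - 32*x) + c*(-4*x^2 + 22*x - 28) - 2*x^2 + 19*x - 42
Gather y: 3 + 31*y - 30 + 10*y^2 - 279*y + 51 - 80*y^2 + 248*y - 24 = -70*y^2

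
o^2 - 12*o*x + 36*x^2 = (o - 6*x)^2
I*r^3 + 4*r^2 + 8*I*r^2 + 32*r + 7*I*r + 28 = (r + 7)*(r - 4*I)*(I*r + I)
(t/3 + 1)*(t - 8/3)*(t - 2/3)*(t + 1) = t^4/3 + 2*t^3/9 - 77*t^2/27 - 26*t/27 + 16/9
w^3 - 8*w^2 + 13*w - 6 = (w - 6)*(w - 1)^2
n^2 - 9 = (n - 3)*(n + 3)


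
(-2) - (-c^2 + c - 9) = c^2 - c + 7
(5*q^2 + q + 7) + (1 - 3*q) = 5*q^2 - 2*q + 8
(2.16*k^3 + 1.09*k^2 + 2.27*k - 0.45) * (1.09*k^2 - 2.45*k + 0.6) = 2.3544*k^5 - 4.1039*k^4 + 1.0998*k^3 - 5.398*k^2 + 2.4645*k - 0.27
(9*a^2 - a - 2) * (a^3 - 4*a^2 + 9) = 9*a^5 - 37*a^4 + 2*a^3 + 89*a^2 - 9*a - 18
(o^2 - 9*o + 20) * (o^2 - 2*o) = o^4 - 11*o^3 + 38*o^2 - 40*o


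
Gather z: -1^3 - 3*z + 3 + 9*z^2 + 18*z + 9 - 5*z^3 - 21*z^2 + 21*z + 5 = -5*z^3 - 12*z^2 + 36*z + 16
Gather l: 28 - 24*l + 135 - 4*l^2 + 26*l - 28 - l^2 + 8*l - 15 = -5*l^2 + 10*l + 120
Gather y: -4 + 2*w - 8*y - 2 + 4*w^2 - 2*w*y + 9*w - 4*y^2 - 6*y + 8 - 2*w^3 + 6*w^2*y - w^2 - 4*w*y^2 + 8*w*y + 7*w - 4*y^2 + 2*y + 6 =-2*w^3 + 3*w^2 + 18*w + y^2*(-4*w - 8) + y*(6*w^2 + 6*w - 12) + 8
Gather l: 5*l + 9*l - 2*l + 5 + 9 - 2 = 12*l + 12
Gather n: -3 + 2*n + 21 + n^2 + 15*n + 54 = n^2 + 17*n + 72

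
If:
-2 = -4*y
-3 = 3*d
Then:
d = -1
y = 1/2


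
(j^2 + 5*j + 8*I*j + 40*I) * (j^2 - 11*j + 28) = j^4 - 6*j^3 + 8*I*j^3 - 27*j^2 - 48*I*j^2 + 140*j - 216*I*j + 1120*I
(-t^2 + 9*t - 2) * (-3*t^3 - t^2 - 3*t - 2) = 3*t^5 - 26*t^4 - 23*t^2 - 12*t + 4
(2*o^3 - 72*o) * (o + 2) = 2*o^4 + 4*o^3 - 72*o^2 - 144*o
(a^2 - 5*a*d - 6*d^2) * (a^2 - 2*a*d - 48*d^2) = a^4 - 7*a^3*d - 44*a^2*d^2 + 252*a*d^3 + 288*d^4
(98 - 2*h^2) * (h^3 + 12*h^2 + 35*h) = -2*h^5 - 24*h^4 + 28*h^3 + 1176*h^2 + 3430*h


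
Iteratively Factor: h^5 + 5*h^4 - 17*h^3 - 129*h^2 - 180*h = (h)*(h^4 + 5*h^3 - 17*h^2 - 129*h - 180) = h*(h + 4)*(h^3 + h^2 - 21*h - 45) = h*(h - 5)*(h + 4)*(h^2 + 6*h + 9) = h*(h - 5)*(h + 3)*(h + 4)*(h + 3)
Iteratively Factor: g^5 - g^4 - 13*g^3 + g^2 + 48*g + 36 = (g + 2)*(g^4 - 3*g^3 - 7*g^2 + 15*g + 18) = (g + 2)^2*(g^3 - 5*g^2 + 3*g + 9) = (g + 1)*(g + 2)^2*(g^2 - 6*g + 9) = (g - 3)*(g + 1)*(g + 2)^2*(g - 3)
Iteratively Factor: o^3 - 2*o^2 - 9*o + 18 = (o + 3)*(o^2 - 5*o + 6) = (o - 2)*(o + 3)*(o - 3)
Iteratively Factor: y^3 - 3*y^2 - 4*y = (y - 4)*(y^2 + y) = y*(y - 4)*(y + 1)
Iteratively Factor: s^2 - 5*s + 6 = (s - 2)*(s - 3)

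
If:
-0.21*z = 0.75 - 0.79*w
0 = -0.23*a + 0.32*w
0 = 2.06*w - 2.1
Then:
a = 1.42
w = 1.02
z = 0.26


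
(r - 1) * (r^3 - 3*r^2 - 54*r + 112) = r^4 - 4*r^3 - 51*r^2 + 166*r - 112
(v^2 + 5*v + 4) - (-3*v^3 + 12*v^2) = 3*v^3 - 11*v^2 + 5*v + 4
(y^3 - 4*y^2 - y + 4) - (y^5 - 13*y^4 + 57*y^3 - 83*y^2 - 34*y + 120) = -y^5 + 13*y^4 - 56*y^3 + 79*y^2 + 33*y - 116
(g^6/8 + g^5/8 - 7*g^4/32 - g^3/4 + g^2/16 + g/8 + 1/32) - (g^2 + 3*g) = g^6/8 + g^5/8 - 7*g^4/32 - g^3/4 - 15*g^2/16 - 23*g/8 + 1/32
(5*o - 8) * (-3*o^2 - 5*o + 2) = -15*o^3 - o^2 + 50*o - 16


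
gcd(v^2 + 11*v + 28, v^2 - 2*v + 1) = 1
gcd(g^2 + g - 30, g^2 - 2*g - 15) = g - 5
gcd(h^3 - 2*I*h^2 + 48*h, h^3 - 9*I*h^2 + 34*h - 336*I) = h^2 - 2*I*h + 48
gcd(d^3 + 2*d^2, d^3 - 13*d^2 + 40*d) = d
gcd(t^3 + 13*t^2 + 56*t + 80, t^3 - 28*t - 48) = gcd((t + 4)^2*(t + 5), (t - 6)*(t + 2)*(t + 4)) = t + 4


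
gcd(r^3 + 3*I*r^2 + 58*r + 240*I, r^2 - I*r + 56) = r - 8*I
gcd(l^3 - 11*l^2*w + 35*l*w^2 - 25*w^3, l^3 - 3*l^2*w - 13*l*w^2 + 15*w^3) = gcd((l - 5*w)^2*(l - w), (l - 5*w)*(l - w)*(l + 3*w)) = l^2 - 6*l*w + 5*w^2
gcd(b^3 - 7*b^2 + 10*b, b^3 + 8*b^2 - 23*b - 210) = b - 5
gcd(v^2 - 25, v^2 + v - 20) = v + 5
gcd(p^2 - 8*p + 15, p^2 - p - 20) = p - 5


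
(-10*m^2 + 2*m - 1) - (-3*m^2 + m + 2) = -7*m^2 + m - 3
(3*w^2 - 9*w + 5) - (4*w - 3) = 3*w^2 - 13*w + 8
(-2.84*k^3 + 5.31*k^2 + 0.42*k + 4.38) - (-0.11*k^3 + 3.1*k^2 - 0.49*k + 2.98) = -2.73*k^3 + 2.21*k^2 + 0.91*k + 1.4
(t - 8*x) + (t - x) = 2*t - 9*x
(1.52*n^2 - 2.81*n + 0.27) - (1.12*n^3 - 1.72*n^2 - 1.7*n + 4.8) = -1.12*n^3 + 3.24*n^2 - 1.11*n - 4.53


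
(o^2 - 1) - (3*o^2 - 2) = 1 - 2*o^2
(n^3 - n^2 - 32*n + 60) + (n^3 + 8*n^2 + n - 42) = 2*n^3 + 7*n^2 - 31*n + 18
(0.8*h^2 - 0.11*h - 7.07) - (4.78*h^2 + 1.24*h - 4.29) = -3.98*h^2 - 1.35*h - 2.78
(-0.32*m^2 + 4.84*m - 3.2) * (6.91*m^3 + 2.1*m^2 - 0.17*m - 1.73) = -2.2112*m^5 + 32.7724*m^4 - 11.8936*m^3 - 6.9892*m^2 - 7.8292*m + 5.536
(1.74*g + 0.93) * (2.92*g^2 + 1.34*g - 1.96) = 5.0808*g^3 + 5.0472*g^2 - 2.1642*g - 1.8228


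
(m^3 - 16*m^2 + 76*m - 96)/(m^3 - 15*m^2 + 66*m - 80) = (m - 6)/(m - 5)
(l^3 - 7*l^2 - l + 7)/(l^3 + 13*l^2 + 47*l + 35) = (l^2 - 8*l + 7)/(l^2 + 12*l + 35)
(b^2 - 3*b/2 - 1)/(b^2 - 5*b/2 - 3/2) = (b - 2)/(b - 3)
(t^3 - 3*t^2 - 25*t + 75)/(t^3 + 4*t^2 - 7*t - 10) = (t^2 - 8*t + 15)/(t^2 - t - 2)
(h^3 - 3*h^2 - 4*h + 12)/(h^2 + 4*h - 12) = (h^2 - h - 6)/(h + 6)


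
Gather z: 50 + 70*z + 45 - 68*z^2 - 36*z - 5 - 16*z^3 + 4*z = -16*z^3 - 68*z^2 + 38*z + 90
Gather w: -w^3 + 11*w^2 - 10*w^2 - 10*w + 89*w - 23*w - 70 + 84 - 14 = -w^3 + w^2 + 56*w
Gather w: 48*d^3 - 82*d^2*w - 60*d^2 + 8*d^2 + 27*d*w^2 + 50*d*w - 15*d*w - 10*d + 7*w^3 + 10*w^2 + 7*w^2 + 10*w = 48*d^3 - 52*d^2 - 10*d + 7*w^3 + w^2*(27*d + 17) + w*(-82*d^2 + 35*d + 10)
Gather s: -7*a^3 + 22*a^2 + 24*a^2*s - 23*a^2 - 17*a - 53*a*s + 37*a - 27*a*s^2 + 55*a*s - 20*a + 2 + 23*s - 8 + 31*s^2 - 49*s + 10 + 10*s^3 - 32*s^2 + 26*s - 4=-7*a^3 - a^2 + 10*s^3 + s^2*(-27*a - 1) + s*(24*a^2 + 2*a)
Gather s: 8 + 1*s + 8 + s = 2*s + 16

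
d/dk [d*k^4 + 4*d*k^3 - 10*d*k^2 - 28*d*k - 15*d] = 4*d*(k^3 + 3*k^2 - 5*k - 7)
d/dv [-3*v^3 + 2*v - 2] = 2 - 9*v^2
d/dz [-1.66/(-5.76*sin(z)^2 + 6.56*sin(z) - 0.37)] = (10.8896 - 19.1232*sin(z))*cos(z)/(5.76*sin(z)^2 - 6.56*sin(z) + 0.37)^2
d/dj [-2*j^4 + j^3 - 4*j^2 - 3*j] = -8*j^3 + 3*j^2 - 8*j - 3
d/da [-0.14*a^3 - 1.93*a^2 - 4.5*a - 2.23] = -0.42*a^2 - 3.86*a - 4.5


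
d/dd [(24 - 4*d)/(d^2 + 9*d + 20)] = 4*(d^2 - 12*d - 74)/(d^4 + 18*d^3 + 121*d^2 + 360*d + 400)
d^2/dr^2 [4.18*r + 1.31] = 0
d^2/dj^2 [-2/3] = 0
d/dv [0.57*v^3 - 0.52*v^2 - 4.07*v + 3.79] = 1.71*v^2 - 1.04*v - 4.07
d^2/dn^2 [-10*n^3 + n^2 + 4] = 2 - 60*n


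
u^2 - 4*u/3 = u*(u - 4/3)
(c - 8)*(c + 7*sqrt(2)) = c^2 - 8*c + 7*sqrt(2)*c - 56*sqrt(2)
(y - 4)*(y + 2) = y^2 - 2*y - 8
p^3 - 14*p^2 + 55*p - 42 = (p - 7)*(p - 6)*(p - 1)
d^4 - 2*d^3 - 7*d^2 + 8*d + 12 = (d - 3)*(d - 2)*(d + 1)*(d + 2)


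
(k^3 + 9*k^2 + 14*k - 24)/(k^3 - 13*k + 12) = (k + 6)/(k - 3)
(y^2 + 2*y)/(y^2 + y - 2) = y/(y - 1)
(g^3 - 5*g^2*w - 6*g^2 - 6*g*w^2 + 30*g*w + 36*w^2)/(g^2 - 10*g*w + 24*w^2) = (-g^2 - g*w + 6*g + 6*w)/(-g + 4*w)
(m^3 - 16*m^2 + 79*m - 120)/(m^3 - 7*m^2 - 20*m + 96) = (m - 5)/(m + 4)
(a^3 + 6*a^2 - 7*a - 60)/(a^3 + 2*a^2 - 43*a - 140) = (a - 3)/(a - 7)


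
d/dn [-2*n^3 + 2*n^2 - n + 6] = -6*n^2 + 4*n - 1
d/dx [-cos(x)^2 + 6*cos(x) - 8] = 2*(cos(x) - 3)*sin(x)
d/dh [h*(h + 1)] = 2*h + 1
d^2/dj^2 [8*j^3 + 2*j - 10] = 48*j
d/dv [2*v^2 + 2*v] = 4*v + 2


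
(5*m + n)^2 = 25*m^2 + 10*m*n + n^2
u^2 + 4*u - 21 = (u - 3)*(u + 7)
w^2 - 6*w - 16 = (w - 8)*(w + 2)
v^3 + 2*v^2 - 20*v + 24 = (v - 2)^2*(v + 6)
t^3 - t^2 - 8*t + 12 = (t - 2)^2*(t + 3)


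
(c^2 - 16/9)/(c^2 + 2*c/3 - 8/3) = (c + 4/3)/(c + 2)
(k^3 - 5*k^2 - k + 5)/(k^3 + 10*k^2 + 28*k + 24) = (k^3 - 5*k^2 - k + 5)/(k^3 + 10*k^2 + 28*k + 24)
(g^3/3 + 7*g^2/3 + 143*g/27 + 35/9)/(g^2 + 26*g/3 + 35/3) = (3*g^2 + 16*g + 21)/(9*(g + 7))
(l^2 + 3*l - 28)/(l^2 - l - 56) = (l - 4)/(l - 8)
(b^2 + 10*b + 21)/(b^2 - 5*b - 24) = (b + 7)/(b - 8)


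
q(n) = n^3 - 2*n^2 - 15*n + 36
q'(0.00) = -15.00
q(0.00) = 36.00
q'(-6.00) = 117.00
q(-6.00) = -162.00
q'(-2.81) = 19.93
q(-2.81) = 40.17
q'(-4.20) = 54.72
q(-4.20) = -10.37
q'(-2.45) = 12.81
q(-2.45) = 46.04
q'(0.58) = -16.31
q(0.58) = 26.82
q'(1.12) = -15.72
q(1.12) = 18.10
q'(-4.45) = 62.21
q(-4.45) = -24.98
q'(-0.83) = -9.61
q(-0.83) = 46.50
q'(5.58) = 56.09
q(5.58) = 63.77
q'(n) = 3*n^2 - 4*n - 15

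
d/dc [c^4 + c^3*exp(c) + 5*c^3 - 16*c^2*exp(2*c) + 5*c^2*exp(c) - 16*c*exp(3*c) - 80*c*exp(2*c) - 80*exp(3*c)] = c^3*exp(c) + 4*c^3 - 32*c^2*exp(2*c) + 8*c^2*exp(c) + 15*c^2 - 48*c*exp(3*c) - 192*c*exp(2*c) + 10*c*exp(c) - 256*exp(3*c) - 80*exp(2*c)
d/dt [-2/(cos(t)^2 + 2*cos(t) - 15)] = -4*(cos(t) + 1)*sin(t)/(cos(t)^2 + 2*cos(t) - 15)^2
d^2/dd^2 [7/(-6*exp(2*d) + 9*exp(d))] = 7*((2*exp(d) - 3)*(8*exp(d) - 3) - 2*(4*exp(d) - 3)^2)*exp(-d)/(3*(2*exp(d) - 3)^3)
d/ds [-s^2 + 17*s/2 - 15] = 17/2 - 2*s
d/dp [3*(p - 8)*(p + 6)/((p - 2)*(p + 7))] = 3*(7*p^2 + 68*p + 268)/(p^4 + 10*p^3 - 3*p^2 - 140*p + 196)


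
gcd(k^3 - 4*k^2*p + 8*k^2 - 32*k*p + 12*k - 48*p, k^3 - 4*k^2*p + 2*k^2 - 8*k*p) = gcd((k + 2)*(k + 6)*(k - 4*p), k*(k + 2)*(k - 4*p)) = -k^2 + 4*k*p - 2*k + 8*p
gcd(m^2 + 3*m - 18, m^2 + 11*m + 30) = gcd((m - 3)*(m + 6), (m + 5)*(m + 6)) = m + 6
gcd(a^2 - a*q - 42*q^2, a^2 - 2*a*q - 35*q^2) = -a + 7*q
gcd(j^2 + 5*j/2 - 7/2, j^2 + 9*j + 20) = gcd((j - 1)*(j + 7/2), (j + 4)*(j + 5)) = 1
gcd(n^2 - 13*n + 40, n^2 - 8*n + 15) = n - 5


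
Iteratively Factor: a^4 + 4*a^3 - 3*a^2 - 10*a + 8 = (a + 2)*(a^3 + 2*a^2 - 7*a + 4) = (a - 1)*(a + 2)*(a^2 + 3*a - 4) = (a - 1)*(a + 2)*(a + 4)*(a - 1)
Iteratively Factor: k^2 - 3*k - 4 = (k + 1)*(k - 4)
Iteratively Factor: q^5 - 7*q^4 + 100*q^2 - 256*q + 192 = (q - 3)*(q^4 - 4*q^3 - 12*q^2 + 64*q - 64) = (q - 3)*(q - 2)*(q^3 - 2*q^2 - 16*q + 32) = (q - 4)*(q - 3)*(q - 2)*(q^2 + 2*q - 8) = (q - 4)*(q - 3)*(q - 2)*(q + 4)*(q - 2)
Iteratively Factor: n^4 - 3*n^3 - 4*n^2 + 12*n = (n + 2)*(n^3 - 5*n^2 + 6*n) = (n - 2)*(n + 2)*(n^2 - 3*n) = n*(n - 2)*(n + 2)*(n - 3)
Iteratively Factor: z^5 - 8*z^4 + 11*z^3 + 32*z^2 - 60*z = (z - 5)*(z^4 - 3*z^3 - 4*z^2 + 12*z) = (z - 5)*(z - 3)*(z^3 - 4*z) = (z - 5)*(z - 3)*(z + 2)*(z^2 - 2*z) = (z - 5)*(z - 3)*(z - 2)*(z + 2)*(z)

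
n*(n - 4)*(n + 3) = n^3 - n^2 - 12*n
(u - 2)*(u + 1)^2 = u^3 - 3*u - 2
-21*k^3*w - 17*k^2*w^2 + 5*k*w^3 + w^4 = w*(-3*k + w)*(k + w)*(7*k + w)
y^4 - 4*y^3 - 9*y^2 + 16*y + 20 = (y - 5)*(y - 2)*(y + 1)*(y + 2)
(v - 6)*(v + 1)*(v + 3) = v^3 - 2*v^2 - 21*v - 18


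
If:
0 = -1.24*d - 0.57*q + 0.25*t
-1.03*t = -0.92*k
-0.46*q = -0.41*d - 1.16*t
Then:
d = -0.6792687476682*t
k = 1.1195652173913*t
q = 1.91630394229573*t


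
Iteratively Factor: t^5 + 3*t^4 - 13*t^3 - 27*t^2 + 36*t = (t)*(t^4 + 3*t^3 - 13*t^2 - 27*t + 36) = t*(t - 1)*(t^3 + 4*t^2 - 9*t - 36) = t*(t - 3)*(t - 1)*(t^2 + 7*t + 12) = t*(t - 3)*(t - 1)*(t + 3)*(t + 4)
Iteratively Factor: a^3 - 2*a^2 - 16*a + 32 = (a - 4)*(a^2 + 2*a - 8) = (a - 4)*(a - 2)*(a + 4)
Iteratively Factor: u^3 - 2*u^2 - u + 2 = (u - 2)*(u^2 - 1) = (u - 2)*(u + 1)*(u - 1)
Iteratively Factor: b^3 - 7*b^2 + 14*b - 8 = (b - 1)*(b^2 - 6*b + 8) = (b - 2)*(b - 1)*(b - 4)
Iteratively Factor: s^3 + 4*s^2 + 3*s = (s + 3)*(s^2 + s) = (s + 1)*(s + 3)*(s)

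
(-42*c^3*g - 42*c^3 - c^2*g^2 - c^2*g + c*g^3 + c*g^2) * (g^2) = -42*c^3*g^3 - 42*c^3*g^2 - c^2*g^4 - c^2*g^3 + c*g^5 + c*g^4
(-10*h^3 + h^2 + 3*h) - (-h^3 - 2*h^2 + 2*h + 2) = -9*h^3 + 3*h^2 + h - 2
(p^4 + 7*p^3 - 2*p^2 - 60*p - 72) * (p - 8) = p^5 - p^4 - 58*p^3 - 44*p^2 + 408*p + 576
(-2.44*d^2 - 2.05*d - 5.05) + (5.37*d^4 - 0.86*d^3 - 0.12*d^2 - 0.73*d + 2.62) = 5.37*d^4 - 0.86*d^3 - 2.56*d^2 - 2.78*d - 2.43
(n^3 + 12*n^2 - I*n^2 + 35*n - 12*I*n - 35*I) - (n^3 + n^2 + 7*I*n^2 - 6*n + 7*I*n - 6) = 11*n^2 - 8*I*n^2 + 41*n - 19*I*n + 6 - 35*I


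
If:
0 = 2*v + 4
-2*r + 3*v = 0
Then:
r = -3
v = -2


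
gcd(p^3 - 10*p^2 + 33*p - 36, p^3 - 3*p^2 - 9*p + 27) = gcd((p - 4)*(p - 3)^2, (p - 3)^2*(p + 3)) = p^2 - 6*p + 9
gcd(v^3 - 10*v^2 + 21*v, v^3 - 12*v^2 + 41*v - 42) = v^2 - 10*v + 21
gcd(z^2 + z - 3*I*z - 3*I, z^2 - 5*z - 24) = 1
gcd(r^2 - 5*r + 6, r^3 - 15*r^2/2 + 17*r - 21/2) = r - 3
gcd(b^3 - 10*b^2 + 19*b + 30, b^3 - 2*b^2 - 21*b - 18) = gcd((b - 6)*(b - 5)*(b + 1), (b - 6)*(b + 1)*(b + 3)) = b^2 - 5*b - 6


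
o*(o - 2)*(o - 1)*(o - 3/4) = o^4 - 15*o^3/4 + 17*o^2/4 - 3*o/2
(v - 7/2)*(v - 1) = v^2 - 9*v/2 + 7/2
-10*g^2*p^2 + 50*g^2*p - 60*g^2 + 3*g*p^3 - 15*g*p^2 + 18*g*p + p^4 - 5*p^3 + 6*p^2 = (-2*g + p)*(5*g + p)*(p - 3)*(p - 2)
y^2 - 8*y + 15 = (y - 5)*(y - 3)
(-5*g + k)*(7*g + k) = -35*g^2 + 2*g*k + k^2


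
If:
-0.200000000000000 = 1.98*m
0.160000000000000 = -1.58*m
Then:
No Solution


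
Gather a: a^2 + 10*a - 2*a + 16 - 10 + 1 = a^2 + 8*a + 7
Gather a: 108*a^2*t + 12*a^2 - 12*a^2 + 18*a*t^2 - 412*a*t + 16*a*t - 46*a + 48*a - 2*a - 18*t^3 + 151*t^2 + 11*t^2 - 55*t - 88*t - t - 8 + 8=108*a^2*t + a*(18*t^2 - 396*t) - 18*t^3 + 162*t^2 - 144*t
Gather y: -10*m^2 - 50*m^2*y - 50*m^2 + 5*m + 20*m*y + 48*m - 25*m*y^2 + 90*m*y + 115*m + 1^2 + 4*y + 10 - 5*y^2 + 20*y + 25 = -60*m^2 + 168*m + y^2*(-25*m - 5) + y*(-50*m^2 + 110*m + 24) + 36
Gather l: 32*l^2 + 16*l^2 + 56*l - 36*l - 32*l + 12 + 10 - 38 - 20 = 48*l^2 - 12*l - 36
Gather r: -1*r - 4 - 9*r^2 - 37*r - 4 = -9*r^2 - 38*r - 8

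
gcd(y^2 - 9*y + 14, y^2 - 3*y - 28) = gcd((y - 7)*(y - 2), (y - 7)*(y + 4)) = y - 7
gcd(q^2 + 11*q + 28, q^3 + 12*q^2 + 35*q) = q + 7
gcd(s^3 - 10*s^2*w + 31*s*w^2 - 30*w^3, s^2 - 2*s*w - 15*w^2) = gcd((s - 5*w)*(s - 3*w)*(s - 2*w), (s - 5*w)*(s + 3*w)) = s - 5*w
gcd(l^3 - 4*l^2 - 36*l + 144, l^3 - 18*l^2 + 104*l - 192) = l^2 - 10*l + 24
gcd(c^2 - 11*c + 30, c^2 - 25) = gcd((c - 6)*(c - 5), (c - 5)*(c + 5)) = c - 5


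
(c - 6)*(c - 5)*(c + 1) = c^3 - 10*c^2 + 19*c + 30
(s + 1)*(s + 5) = s^2 + 6*s + 5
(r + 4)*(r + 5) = r^2 + 9*r + 20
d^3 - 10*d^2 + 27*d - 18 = (d - 6)*(d - 3)*(d - 1)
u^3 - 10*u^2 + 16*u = u*(u - 8)*(u - 2)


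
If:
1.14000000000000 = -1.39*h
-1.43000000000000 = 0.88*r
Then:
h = -0.82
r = -1.62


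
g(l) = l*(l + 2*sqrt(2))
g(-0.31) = -0.78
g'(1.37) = 5.57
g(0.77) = 2.77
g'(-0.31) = 2.21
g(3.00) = 17.49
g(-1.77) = -1.87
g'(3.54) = 9.91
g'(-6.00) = -9.17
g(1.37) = 5.75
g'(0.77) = 4.37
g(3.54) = 22.54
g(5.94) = 52.08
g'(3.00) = 8.83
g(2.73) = 15.17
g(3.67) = 23.85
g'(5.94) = 14.71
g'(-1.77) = -0.71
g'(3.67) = 10.17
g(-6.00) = 19.03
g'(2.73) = 8.29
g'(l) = 2*l + 2*sqrt(2)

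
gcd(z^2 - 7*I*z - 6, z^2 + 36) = z - 6*I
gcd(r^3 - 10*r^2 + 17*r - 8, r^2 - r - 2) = 1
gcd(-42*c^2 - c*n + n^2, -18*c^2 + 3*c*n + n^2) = 6*c + n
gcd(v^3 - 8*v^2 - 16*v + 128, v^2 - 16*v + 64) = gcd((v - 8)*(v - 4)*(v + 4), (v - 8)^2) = v - 8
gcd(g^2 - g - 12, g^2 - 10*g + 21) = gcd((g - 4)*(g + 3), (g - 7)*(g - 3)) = 1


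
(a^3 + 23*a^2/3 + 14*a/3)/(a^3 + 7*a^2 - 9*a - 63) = a*(3*a + 2)/(3*(a^2 - 9))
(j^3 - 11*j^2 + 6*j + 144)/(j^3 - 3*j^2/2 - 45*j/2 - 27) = 2*(j - 8)/(2*j + 3)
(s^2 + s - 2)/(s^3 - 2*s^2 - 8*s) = (s - 1)/(s*(s - 4))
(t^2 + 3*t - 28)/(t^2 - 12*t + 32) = (t + 7)/(t - 8)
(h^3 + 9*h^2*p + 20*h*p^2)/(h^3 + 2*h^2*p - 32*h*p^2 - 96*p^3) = h*(-h - 5*p)/(-h^2 + 2*h*p + 24*p^2)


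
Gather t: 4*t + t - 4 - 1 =5*t - 5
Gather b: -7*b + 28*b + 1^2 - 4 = 21*b - 3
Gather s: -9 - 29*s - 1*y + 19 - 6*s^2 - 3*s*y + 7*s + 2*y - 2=-6*s^2 + s*(-3*y - 22) + y + 8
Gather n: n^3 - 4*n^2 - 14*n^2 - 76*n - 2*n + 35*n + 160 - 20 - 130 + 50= n^3 - 18*n^2 - 43*n + 60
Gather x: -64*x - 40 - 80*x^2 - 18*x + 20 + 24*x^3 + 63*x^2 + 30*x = 24*x^3 - 17*x^2 - 52*x - 20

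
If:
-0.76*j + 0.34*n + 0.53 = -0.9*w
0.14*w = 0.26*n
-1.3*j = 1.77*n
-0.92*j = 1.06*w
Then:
No Solution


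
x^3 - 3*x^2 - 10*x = x*(x - 5)*(x + 2)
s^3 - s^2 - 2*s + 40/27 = (s - 5/3)*(s - 2/3)*(s + 4/3)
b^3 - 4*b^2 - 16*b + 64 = (b - 4)^2*(b + 4)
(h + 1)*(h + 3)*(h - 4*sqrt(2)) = h^3 - 4*sqrt(2)*h^2 + 4*h^2 - 16*sqrt(2)*h + 3*h - 12*sqrt(2)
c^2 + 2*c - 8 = (c - 2)*(c + 4)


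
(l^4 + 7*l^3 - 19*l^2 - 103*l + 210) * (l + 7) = l^5 + 14*l^4 + 30*l^3 - 236*l^2 - 511*l + 1470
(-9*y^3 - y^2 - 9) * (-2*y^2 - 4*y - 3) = 18*y^5 + 38*y^4 + 31*y^3 + 21*y^2 + 36*y + 27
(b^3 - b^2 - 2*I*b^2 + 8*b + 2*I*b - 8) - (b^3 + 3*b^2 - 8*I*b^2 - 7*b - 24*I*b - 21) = -4*b^2 + 6*I*b^2 + 15*b + 26*I*b + 13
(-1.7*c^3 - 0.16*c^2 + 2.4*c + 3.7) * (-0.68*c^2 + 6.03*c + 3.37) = 1.156*c^5 - 10.1422*c^4 - 8.3258*c^3 + 11.4168*c^2 + 30.399*c + 12.469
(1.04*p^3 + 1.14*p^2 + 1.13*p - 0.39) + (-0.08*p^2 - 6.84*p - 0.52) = 1.04*p^3 + 1.06*p^2 - 5.71*p - 0.91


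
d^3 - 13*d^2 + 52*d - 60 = (d - 6)*(d - 5)*(d - 2)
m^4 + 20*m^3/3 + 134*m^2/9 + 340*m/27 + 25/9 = (m + 1/3)*(m + 5/3)^2*(m + 3)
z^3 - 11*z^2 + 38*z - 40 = (z - 5)*(z - 4)*(z - 2)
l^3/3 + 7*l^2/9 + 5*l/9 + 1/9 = (l/3 + 1/3)*(l + 1/3)*(l + 1)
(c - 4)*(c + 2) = c^2 - 2*c - 8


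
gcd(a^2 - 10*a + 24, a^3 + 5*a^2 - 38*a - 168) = a - 6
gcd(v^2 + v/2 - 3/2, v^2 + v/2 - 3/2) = v^2 + v/2 - 3/2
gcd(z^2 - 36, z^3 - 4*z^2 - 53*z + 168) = 1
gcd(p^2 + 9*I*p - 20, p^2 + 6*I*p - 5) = p + 5*I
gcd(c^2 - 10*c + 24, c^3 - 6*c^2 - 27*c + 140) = c - 4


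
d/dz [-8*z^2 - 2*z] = -16*z - 2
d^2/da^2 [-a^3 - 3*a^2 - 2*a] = -6*a - 6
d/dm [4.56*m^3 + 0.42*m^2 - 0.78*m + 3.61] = 13.68*m^2 + 0.84*m - 0.78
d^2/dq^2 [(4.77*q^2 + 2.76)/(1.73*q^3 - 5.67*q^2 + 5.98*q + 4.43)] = (28.552266*q^6 - 196.9605*q^4 - 621.496134*q^3 + 1422.58563*q^2 - 688.40748*q + 523.270866)/(5.177717*q^9 - 50.909229*q^8 + 220.545417*q^7 - 494.45913*q^6 + 501.621864*q^5 + 93.9552089999998*q^4 - 585.537005*q^3 + 141.436167*q^2 + 352.070706*q + 86.938307)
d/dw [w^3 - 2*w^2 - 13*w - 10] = 3*w^2 - 4*w - 13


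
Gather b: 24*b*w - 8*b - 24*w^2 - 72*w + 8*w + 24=b*(24*w - 8) - 24*w^2 - 64*w + 24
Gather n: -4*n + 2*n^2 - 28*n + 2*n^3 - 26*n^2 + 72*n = 2*n^3 - 24*n^2 + 40*n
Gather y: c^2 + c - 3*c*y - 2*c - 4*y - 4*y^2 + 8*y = c^2 - c - 4*y^2 + y*(4 - 3*c)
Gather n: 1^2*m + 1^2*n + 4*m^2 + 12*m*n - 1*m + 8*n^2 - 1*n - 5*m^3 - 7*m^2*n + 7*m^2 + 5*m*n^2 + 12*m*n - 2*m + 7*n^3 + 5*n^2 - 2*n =-5*m^3 + 11*m^2 - 2*m + 7*n^3 + n^2*(5*m + 13) + n*(-7*m^2 + 24*m - 2)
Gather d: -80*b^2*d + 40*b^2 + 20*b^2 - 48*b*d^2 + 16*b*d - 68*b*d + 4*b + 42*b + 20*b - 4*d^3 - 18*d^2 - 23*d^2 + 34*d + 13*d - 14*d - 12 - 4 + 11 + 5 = 60*b^2 + 66*b - 4*d^3 + d^2*(-48*b - 41) + d*(-80*b^2 - 52*b + 33)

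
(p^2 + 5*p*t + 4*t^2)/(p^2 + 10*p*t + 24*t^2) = (p + t)/(p + 6*t)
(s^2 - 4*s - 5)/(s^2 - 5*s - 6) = (s - 5)/(s - 6)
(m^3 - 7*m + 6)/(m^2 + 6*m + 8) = (m^3 - 7*m + 6)/(m^2 + 6*m + 8)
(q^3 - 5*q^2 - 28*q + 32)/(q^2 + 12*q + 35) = (q^3 - 5*q^2 - 28*q + 32)/(q^2 + 12*q + 35)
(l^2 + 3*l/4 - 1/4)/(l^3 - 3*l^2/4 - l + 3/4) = (4*l - 1)/(4*l^2 - 7*l + 3)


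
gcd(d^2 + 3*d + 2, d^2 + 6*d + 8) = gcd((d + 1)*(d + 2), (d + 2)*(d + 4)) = d + 2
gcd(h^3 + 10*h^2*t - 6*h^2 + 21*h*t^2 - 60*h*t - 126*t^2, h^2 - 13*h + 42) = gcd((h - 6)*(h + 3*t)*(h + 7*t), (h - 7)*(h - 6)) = h - 6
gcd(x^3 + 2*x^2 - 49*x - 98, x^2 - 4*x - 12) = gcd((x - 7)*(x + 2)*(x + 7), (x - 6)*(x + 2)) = x + 2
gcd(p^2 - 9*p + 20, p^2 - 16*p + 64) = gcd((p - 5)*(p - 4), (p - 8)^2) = 1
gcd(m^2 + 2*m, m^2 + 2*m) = m^2 + 2*m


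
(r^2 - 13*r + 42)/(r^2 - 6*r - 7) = (r - 6)/(r + 1)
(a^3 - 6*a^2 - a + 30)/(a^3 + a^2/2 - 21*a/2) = 2*(a^2 - 3*a - 10)/(a*(2*a + 7))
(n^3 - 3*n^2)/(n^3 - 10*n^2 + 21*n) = n/(n - 7)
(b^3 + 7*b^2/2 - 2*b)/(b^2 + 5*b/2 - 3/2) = b*(b + 4)/(b + 3)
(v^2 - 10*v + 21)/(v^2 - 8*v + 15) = (v - 7)/(v - 5)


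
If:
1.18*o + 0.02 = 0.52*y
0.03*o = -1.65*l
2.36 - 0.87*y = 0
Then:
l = -0.02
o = 1.18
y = 2.71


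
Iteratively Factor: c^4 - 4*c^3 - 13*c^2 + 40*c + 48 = (c - 4)*(c^3 - 13*c - 12) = (c - 4)*(c + 3)*(c^2 - 3*c - 4) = (c - 4)*(c + 1)*(c + 3)*(c - 4)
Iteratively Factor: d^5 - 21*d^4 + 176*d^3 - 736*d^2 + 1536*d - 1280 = (d - 4)*(d^4 - 17*d^3 + 108*d^2 - 304*d + 320) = (d - 4)^2*(d^3 - 13*d^2 + 56*d - 80) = (d - 4)^3*(d^2 - 9*d + 20) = (d - 4)^4*(d - 5)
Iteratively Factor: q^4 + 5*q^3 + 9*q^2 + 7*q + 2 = (q + 1)*(q^3 + 4*q^2 + 5*q + 2) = (q + 1)^2*(q^2 + 3*q + 2) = (q + 1)^2*(q + 2)*(q + 1)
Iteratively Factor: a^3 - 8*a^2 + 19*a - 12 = (a - 4)*(a^2 - 4*a + 3) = (a - 4)*(a - 3)*(a - 1)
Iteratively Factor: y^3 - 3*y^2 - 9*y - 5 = (y + 1)*(y^2 - 4*y - 5) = (y + 1)^2*(y - 5)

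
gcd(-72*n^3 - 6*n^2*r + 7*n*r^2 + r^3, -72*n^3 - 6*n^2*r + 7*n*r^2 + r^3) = -72*n^3 - 6*n^2*r + 7*n*r^2 + r^3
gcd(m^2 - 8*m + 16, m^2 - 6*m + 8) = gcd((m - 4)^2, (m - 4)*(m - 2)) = m - 4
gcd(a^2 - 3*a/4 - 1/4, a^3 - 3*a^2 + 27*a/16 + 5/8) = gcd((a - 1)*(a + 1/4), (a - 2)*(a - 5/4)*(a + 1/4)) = a + 1/4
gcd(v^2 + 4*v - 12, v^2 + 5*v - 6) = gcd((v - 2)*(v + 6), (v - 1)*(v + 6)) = v + 6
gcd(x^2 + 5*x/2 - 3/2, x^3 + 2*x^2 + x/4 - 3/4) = x - 1/2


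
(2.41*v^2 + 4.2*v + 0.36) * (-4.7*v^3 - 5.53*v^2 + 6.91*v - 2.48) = -11.327*v^5 - 33.0673*v^4 - 8.2649*v^3 + 21.0544*v^2 - 7.9284*v - 0.8928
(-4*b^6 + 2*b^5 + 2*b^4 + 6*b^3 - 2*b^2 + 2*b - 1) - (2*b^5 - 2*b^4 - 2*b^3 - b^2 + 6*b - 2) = -4*b^6 + 4*b^4 + 8*b^3 - b^2 - 4*b + 1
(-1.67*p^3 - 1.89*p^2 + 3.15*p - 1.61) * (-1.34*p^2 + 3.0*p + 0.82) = 2.2378*p^5 - 2.4774*p^4 - 11.2604*p^3 + 10.0576*p^2 - 2.247*p - 1.3202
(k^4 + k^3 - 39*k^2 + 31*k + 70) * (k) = k^5 + k^4 - 39*k^3 + 31*k^2 + 70*k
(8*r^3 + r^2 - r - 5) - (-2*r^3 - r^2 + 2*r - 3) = 10*r^3 + 2*r^2 - 3*r - 2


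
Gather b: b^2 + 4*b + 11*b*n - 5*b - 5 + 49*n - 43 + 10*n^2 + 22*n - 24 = b^2 + b*(11*n - 1) + 10*n^2 + 71*n - 72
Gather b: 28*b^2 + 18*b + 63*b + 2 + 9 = 28*b^2 + 81*b + 11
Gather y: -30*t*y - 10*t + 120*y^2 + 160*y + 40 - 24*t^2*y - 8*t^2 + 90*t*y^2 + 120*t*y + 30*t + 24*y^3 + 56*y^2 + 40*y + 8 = -8*t^2 + 20*t + 24*y^3 + y^2*(90*t + 176) + y*(-24*t^2 + 90*t + 200) + 48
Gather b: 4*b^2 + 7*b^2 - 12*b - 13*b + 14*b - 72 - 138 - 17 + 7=11*b^2 - 11*b - 220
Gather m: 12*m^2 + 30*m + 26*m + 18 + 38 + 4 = 12*m^2 + 56*m + 60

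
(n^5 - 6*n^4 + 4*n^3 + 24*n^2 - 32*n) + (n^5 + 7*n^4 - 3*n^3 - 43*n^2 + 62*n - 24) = 2*n^5 + n^4 + n^3 - 19*n^2 + 30*n - 24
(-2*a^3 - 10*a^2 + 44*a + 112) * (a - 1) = -2*a^4 - 8*a^3 + 54*a^2 + 68*a - 112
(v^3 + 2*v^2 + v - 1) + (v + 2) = v^3 + 2*v^2 + 2*v + 1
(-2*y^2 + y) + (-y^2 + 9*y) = -3*y^2 + 10*y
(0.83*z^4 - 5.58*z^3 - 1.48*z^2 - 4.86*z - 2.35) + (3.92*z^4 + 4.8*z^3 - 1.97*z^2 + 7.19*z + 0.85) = 4.75*z^4 - 0.78*z^3 - 3.45*z^2 + 2.33*z - 1.5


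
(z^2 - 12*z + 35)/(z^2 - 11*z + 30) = (z - 7)/(z - 6)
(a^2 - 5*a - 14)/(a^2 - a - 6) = (a - 7)/(a - 3)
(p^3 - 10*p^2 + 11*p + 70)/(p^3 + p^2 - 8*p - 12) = (p^2 - 12*p + 35)/(p^2 - p - 6)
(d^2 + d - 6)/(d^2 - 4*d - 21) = (d - 2)/(d - 7)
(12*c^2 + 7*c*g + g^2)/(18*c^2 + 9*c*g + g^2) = (4*c + g)/(6*c + g)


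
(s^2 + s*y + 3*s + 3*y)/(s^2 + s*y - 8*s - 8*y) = (s + 3)/(s - 8)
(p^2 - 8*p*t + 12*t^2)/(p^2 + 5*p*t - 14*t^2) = (p - 6*t)/(p + 7*t)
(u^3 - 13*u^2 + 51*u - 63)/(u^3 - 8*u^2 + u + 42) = (u - 3)/(u + 2)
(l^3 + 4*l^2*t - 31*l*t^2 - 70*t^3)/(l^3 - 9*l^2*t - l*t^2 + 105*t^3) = (-l^2 - 9*l*t - 14*t^2)/(-l^2 + 4*l*t + 21*t^2)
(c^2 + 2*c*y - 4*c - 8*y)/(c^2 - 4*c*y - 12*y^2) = (4 - c)/(-c + 6*y)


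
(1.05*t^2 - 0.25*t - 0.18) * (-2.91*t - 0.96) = -3.0555*t^3 - 0.2805*t^2 + 0.7638*t + 0.1728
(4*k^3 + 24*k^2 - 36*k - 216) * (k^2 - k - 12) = 4*k^5 + 20*k^4 - 108*k^3 - 468*k^2 + 648*k + 2592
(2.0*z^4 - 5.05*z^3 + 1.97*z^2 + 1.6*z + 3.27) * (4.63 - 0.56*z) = -1.12*z^5 + 12.088*z^4 - 24.4847*z^3 + 8.2251*z^2 + 5.5768*z + 15.1401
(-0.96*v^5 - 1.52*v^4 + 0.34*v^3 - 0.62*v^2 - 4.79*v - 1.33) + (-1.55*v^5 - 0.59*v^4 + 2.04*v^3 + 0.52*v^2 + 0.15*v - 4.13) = -2.51*v^5 - 2.11*v^4 + 2.38*v^3 - 0.1*v^2 - 4.64*v - 5.46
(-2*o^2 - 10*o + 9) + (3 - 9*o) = -2*o^2 - 19*o + 12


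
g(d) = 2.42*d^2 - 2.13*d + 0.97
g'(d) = 4.84*d - 2.13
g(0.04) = 0.89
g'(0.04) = -1.94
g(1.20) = 1.90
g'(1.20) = 3.68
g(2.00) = 6.39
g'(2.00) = 7.55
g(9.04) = 179.48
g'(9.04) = 41.62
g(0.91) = 1.04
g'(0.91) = 2.27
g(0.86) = 0.93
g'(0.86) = 2.03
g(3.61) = 24.82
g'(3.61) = 15.34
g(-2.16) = 16.86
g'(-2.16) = -12.58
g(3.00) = 16.36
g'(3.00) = 12.39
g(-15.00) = 577.42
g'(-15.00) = -74.73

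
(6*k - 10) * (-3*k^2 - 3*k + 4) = -18*k^3 + 12*k^2 + 54*k - 40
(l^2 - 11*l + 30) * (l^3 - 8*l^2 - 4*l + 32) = l^5 - 19*l^4 + 114*l^3 - 164*l^2 - 472*l + 960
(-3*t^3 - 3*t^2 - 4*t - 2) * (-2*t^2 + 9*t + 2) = 6*t^5 - 21*t^4 - 25*t^3 - 38*t^2 - 26*t - 4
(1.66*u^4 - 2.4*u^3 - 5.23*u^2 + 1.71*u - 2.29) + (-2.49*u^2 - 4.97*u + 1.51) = 1.66*u^4 - 2.4*u^3 - 7.72*u^2 - 3.26*u - 0.78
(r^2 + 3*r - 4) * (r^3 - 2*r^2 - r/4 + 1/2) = r^5 + r^4 - 41*r^3/4 + 31*r^2/4 + 5*r/2 - 2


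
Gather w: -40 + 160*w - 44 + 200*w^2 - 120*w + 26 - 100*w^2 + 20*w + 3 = 100*w^2 + 60*w - 55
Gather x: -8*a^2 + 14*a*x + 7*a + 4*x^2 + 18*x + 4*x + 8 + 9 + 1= -8*a^2 + 7*a + 4*x^2 + x*(14*a + 22) + 18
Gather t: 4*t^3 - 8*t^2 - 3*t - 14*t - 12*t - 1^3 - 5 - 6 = 4*t^3 - 8*t^2 - 29*t - 12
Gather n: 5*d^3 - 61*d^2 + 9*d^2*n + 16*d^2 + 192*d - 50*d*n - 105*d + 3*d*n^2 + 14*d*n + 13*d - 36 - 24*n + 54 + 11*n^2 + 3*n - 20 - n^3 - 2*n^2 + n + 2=5*d^3 - 45*d^2 + 100*d - n^3 + n^2*(3*d + 9) + n*(9*d^2 - 36*d - 20)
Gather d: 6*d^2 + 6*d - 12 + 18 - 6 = 6*d^2 + 6*d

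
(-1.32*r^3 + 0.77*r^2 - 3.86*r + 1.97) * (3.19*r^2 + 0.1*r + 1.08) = -4.2108*r^5 + 2.3243*r^4 - 13.662*r^3 + 6.7299*r^2 - 3.9718*r + 2.1276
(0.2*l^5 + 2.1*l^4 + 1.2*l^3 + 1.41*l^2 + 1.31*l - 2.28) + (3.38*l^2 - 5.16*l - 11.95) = 0.2*l^5 + 2.1*l^4 + 1.2*l^3 + 4.79*l^2 - 3.85*l - 14.23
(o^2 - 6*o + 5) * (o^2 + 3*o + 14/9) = o^4 - 3*o^3 - 103*o^2/9 + 17*o/3 + 70/9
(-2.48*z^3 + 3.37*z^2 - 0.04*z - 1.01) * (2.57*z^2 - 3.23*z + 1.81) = -6.3736*z^5 + 16.6713*z^4 - 15.4767*z^3 + 3.6332*z^2 + 3.1899*z - 1.8281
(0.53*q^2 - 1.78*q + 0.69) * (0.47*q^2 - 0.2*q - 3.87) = 0.2491*q^4 - 0.9426*q^3 - 1.3708*q^2 + 6.7506*q - 2.6703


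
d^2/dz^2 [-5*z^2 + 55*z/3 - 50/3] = -10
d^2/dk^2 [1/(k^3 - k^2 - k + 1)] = 4*(3*k^2 + 2*k + 1)/(k^7 - k^6 - 3*k^5 + 3*k^4 + 3*k^3 - 3*k^2 - k + 1)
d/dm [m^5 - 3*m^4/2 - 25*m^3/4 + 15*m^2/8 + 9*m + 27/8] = 5*m^4 - 6*m^3 - 75*m^2/4 + 15*m/4 + 9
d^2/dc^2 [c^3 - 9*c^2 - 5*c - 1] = 6*c - 18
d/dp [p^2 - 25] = 2*p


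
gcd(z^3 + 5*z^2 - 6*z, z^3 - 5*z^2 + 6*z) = z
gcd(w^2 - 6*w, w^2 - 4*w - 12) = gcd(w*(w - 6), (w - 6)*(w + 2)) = w - 6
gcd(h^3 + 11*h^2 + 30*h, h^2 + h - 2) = 1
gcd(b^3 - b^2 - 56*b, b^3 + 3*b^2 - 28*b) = b^2 + 7*b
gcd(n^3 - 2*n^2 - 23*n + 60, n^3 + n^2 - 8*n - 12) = n - 3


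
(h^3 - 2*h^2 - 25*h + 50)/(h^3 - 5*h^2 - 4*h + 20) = (h + 5)/(h + 2)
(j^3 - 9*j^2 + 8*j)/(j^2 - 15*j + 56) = j*(j - 1)/(j - 7)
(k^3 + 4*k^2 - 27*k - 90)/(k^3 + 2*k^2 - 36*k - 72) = (k^2 - 2*k - 15)/(k^2 - 4*k - 12)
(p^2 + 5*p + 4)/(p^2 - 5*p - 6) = (p + 4)/(p - 6)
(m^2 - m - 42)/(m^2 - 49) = (m + 6)/(m + 7)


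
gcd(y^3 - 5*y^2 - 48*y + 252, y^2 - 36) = y - 6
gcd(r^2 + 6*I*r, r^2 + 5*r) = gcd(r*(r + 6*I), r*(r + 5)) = r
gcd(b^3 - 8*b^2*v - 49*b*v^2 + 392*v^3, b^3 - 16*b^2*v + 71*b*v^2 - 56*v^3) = b^2 - 15*b*v + 56*v^2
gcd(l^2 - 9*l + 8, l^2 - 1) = l - 1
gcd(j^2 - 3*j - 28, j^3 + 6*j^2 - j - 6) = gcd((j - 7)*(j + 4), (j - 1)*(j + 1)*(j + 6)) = 1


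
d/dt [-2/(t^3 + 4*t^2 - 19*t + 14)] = 2*(3*t^2 + 8*t - 19)/(t^3 + 4*t^2 - 19*t + 14)^2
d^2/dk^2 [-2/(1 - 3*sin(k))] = 6*(-3*sin(k)^2 - sin(k) + 6)/(3*sin(k) - 1)^3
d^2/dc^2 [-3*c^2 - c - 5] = -6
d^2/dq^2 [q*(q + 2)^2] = 6*q + 8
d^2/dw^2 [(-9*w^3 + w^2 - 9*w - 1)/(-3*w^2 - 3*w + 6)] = 2*(37*w^3 - 57*w^2 + 165*w + 17)/(3*(w^6 + 3*w^5 - 3*w^4 - 11*w^3 + 6*w^2 + 12*w - 8))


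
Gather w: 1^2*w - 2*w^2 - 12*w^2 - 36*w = -14*w^2 - 35*w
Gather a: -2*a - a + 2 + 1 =3 - 3*a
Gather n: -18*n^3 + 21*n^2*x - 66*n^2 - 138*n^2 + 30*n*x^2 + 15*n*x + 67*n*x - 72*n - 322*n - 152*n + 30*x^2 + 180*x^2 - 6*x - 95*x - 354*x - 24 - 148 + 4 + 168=-18*n^3 + n^2*(21*x - 204) + n*(30*x^2 + 82*x - 546) + 210*x^2 - 455*x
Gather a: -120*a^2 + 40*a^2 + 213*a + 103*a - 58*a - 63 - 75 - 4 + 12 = -80*a^2 + 258*a - 130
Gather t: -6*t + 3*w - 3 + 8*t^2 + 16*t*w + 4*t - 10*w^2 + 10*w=8*t^2 + t*(16*w - 2) - 10*w^2 + 13*w - 3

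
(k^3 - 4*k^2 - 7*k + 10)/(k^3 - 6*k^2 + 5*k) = (k + 2)/k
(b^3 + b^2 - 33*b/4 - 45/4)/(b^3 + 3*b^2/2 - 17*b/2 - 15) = (b + 3/2)/(b + 2)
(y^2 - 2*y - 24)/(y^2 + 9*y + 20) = (y - 6)/(y + 5)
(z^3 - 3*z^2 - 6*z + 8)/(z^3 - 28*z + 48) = (z^2 + z - 2)/(z^2 + 4*z - 12)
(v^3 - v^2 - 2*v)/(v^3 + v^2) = (v - 2)/v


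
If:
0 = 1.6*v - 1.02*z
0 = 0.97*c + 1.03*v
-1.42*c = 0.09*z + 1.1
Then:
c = -0.85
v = 0.80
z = 1.26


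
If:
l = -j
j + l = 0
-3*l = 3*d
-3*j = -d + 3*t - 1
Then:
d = 1/2 - 3*t/2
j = 1/2 - 3*t/2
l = 3*t/2 - 1/2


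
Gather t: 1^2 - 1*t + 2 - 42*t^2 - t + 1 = -42*t^2 - 2*t + 4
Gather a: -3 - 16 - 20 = -39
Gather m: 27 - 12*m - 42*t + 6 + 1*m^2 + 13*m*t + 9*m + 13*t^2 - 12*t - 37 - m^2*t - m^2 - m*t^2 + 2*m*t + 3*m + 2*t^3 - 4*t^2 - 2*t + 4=-m^2*t + m*(-t^2 + 15*t) + 2*t^3 + 9*t^2 - 56*t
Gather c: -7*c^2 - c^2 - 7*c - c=-8*c^2 - 8*c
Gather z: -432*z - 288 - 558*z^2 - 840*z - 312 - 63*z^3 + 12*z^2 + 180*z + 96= -63*z^3 - 546*z^2 - 1092*z - 504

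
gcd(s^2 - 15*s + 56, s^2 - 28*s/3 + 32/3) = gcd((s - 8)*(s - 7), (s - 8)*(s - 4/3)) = s - 8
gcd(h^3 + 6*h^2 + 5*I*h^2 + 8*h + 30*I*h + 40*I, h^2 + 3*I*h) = 1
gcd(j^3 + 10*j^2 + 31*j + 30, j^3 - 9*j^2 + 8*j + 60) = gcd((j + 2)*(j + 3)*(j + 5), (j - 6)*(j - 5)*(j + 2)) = j + 2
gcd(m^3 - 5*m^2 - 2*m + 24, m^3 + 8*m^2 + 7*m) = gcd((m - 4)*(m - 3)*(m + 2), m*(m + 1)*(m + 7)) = 1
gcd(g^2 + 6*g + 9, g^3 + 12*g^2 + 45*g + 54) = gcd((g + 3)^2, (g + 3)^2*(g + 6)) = g^2 + 6*g + 9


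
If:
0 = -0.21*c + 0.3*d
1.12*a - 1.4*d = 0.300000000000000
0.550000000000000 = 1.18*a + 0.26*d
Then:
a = 0.44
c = 0.19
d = 0.13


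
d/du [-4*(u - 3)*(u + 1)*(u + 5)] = -12*u^2 - 24*u + 52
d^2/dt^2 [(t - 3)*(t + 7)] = 2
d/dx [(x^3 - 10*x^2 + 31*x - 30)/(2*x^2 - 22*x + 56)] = (x^4 - 22*x^3 + 163*x^2 - 500*x + 538)/(2*(x^4 - 22*x^3 + 177*x^2 - 616*x + 784))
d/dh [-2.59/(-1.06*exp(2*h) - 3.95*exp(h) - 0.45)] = (-5.4908*exp(h) - 10.2305)*exp(h)/(1.06*exp(2*h) + 3.95*exp(h) + 0.45)^2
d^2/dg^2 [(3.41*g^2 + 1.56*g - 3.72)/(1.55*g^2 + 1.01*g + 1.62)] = (1.4210854715202e-14*g^4 - 3.18091*g^3 - 104.99886*g^2 - 58.44492*g + 23.88576)/(3.723875*g^6 + 7.279575*g^5 + 16.419615*g^4 + 16.246961*g^3 + 17.161146*g^2 + 7.951932*g + 4.251528)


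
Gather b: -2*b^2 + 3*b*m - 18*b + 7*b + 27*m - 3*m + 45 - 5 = -2*b^2 + b*(3*m - 11) + 24*m + 40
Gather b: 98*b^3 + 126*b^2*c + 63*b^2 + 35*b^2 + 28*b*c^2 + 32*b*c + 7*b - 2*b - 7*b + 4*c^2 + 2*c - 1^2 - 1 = 98*b^3 + b^2*(126*c + 98) + b*(28*c^2 + 32*c - 2) + 4*c^2 + 2*c - 2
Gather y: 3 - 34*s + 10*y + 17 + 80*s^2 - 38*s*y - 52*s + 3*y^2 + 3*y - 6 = 80*s^2 - 86*s + 3*y^2 + y*(13 - 38*s) + 14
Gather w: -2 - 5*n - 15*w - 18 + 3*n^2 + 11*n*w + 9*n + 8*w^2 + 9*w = 3*n^2 + 4*n + 8*w^2 + w*(11*n - 6) - 20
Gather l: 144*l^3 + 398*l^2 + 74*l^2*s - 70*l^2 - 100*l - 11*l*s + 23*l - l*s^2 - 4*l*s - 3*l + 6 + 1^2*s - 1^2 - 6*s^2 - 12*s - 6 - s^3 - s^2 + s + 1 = 144*l^3 + l^2*(74*s + 328) + l*(-s^2 - 15*s - 80) - s^3 - 7*s^2 - 10*s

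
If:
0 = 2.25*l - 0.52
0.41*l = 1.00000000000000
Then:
No Solution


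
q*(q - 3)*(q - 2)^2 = q^4 - 7*q^3 + 16*q^2 - 12*q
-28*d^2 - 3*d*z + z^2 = (-7*d + z)*(4*d + z)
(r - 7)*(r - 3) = r^2 - 10*r + 21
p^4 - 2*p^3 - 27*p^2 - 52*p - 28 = (p - 7)*(p + 1)*(p + 2)^2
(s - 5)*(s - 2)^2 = s^3 - 9*s^2 + 24*s - 20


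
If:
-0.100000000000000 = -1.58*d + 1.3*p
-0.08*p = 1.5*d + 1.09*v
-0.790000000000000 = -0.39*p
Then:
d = 1.73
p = 2.03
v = -2.53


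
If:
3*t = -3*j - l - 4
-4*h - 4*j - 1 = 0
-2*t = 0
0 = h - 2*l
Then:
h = 13/10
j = -31/20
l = 13/20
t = 0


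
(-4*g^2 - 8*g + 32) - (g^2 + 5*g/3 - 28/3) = -5*g^2 - 29*g/3 + 124/3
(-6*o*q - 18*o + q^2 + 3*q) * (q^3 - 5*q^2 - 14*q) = -6*o*q^4 + 12*o*q^3 + 174*o*q^2 + 252*o*q + q^5 - 2*q^4 - 29*q^3 - 42*q^2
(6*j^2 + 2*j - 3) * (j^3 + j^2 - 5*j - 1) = 6*j^5 + 8*j^4 - 31*j^3 - 19*j^2 + 13*j + 3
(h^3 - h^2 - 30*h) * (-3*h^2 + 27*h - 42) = -3*h^5 + 30*h^4 + 21*h^3 - 768*h^2 + 1260*h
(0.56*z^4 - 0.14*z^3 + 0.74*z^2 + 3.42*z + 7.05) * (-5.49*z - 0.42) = -3.0744*z^5 + 0.5334*z^4 - 4.0038*z^3 - 19.0866*z^2 - 40.1409*z - 2.961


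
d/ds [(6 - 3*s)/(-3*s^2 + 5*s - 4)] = 9*(-s^2 + 4*s - 2)/(9*s^4 - 30*s^3 + 49*s^2 - 40*s + 16)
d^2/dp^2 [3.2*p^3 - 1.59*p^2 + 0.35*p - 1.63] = 19.2*p - 3.18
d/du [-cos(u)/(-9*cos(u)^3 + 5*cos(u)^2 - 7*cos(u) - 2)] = 16*(18*cos(u)^3 - 5*cos(u)^2 - 2)*sin(u)/(-55*cos(u) + 10*cos(2*u) - 9*cos(3*u) + 2)^2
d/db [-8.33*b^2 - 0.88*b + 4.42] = -16.66*b - 0.88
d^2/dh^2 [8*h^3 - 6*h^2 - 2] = 48*h - 12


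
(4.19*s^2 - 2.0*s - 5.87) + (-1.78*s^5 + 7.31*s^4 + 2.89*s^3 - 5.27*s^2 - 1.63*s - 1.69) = -1.78*s^5 + 7.31*s^4 + 2.89*s^3 - 1.08*s^2 - 3.63*s - 7.56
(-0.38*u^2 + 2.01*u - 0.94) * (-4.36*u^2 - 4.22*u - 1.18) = 1.6568*u^4 - 7.16*u^3 - 3.9354*u^2 + 1.595*u + 1.1092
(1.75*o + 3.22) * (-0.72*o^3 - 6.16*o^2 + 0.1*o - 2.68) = -1.26*o^4 - 13.0984*o^3 - 19.6602*o^2 - 4.368*o - 8.6296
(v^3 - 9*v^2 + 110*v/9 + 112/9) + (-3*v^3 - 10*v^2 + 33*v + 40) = -2*v^3 - 19*v^2 + 407*v/9 + 472/9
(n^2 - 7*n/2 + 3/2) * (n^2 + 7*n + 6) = n^4 + 7*n^3/2 - 17*n^2 - 21*n/2 + 9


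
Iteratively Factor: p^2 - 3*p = (p - 3)*(p)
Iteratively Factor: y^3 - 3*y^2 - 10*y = (y - 5)*(y^2 + 2*y) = y*(y - 5)*(y + 2)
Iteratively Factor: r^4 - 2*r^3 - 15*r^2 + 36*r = (r - 3)*(r^3 + r^2 - 12*r) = r*(r - 3)*(r^2 + r - 12) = r*(r - 3)*(r + 4)*(r - 3)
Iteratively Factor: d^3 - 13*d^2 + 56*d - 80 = (d - 4)*(d^2 - 9*d + 20) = (d - 4)^2*(d - 5)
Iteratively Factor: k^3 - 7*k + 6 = (k + 3)*(k^2 - 3*k + 2) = (k - 2)*(k + 3)*(k - 1)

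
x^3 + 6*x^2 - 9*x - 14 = (x - 2)*(x + 1)*(x + 7)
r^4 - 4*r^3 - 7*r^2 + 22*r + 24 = (r - 4)*(r - 3)*(r + 1)*(r + 2)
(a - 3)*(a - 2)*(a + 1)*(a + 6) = a^4 + 2*a^3 - 23*a^2 + 12*a + 36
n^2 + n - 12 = (n - 3)*(n + 4)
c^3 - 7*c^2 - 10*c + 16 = (c - 8)*(c - 1)*(c + 2)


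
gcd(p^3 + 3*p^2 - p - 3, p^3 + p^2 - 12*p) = 1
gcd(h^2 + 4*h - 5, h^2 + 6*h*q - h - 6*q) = h - 1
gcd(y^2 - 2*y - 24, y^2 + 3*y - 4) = y + 4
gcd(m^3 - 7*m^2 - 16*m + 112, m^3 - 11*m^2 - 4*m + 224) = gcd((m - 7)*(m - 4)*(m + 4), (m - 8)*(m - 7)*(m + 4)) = m^2 - 3*m - 28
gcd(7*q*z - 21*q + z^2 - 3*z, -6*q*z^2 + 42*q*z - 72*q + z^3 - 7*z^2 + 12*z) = z - 3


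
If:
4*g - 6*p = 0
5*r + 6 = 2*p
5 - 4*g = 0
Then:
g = 5/4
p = 5/6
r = -13/15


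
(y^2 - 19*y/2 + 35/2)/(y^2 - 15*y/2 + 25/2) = (y - 7)/(y - 5)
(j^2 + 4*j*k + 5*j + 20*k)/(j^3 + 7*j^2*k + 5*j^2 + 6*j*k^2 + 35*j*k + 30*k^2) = (j + 4*k)/(j^2 + 7*j*k + 6*k^2)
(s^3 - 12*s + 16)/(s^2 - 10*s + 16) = (s^2 + 2*s - 8)/(s - 8)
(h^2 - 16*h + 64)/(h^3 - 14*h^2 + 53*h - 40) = (h - 8)/(h^2 - 6*h + 5)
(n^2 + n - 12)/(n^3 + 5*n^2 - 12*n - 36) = (n + 4)/(n^2 + 8*n + 12)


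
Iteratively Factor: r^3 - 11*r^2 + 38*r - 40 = (r - 2)*(r^2 - 9*r + 20) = (r - 4)*(r - 2)*(r - 5)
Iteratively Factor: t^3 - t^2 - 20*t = (t - 5)*(t^2 + 4*t) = (t - 5)*(t + 4)*(t)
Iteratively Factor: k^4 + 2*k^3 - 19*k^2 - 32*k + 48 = (k + 3)*(k^3 - k^2 - 16*k + 16) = (k + 3)*(k + 4)*(k^2 - 5*k + 4) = (k - 1)*(k + 3)*(k + 4)*(k - 4)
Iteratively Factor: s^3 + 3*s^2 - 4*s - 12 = (s - 2)*(s^2 + 5*s + 6) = (s - 2)*(s + 2)*(s + 3)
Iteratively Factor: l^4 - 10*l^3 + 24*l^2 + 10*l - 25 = (l - 1)*(l^3 - 9*l^2 + 15*l + 25) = (l - 5)*(l - 1)*(l^2 - 4*l - 5) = (l - 5)^2*(l - 1)*(l + 1)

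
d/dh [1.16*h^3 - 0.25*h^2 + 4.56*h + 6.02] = 3.48*h^2 - 0.5*h + 4.56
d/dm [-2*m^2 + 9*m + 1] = 9 - 4*m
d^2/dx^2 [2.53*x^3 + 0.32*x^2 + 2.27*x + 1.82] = 15.18*x + 0.64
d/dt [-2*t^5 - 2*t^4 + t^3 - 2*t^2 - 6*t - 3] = -10*t^4 - 8*t^3 + 3*t^2 - 4*t - 6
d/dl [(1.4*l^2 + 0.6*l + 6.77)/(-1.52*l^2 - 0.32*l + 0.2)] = (0.464*l^2 + 21.1408*l + 2.2864)/(2.3104*l^4 + 0.9728*l^3 - 0.5056*l^2 - 0.128*l + 0.04)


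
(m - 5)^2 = m^2 - 10*m + 25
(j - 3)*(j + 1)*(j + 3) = j^3 + j^2 - 9*j - 9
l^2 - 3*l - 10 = (l - 5)*(l + 2)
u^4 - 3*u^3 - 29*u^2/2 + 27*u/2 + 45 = (u - 5)*(u + 2)*(u - 3*sqrt(2)/2)*(u + 3*sqrt(2)/2)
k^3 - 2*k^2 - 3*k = k*(k - 3)*(k + 1)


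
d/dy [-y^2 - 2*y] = -2*y - 2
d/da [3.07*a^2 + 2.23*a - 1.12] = 6.14*a + 2.23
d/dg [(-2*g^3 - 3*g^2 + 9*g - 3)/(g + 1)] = (-4*g^3 - 9*g^2 - 6*g + 12)/(g^2 + 2*g + 1)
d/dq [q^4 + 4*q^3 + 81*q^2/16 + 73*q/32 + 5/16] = 4*q^3 + 12*q^2 + 81*q/8 + 73/32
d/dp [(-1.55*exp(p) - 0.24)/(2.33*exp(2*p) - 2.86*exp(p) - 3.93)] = (3.6115*exp(2*p) + 1.1184*exp(p) + 5.4051)*exp(p)/(5.4289*exp(4*p) - 13.3276*exp(3*p) - 10.1342*exp(2*p) + 22.4796*exp(p) + 15.4449)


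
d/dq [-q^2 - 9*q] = -2*q - 9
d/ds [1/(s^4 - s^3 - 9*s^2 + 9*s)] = (-4*s^3 + 3*s^2 + 18*s - 9)/(s^2*(s^3 - s^2 - 9*s + 9)^2)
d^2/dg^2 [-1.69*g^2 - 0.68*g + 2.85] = -3.38000000000000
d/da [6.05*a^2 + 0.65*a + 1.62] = 12.1*a + 0.65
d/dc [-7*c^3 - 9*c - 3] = -21*c^2 - 9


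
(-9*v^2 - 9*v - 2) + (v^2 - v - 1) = -8*v^2 - 10*v - 3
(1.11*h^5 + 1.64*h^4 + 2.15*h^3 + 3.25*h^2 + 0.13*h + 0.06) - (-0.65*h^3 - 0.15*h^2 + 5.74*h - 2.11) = 1.11*h^5 + 1.64*h^4 + 2.8*h^3 + 3.4*h^2 - 5.61*h + 2.17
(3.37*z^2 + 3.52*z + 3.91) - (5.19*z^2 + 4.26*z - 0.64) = -1.82*z^2 - 0.74*z + 4.55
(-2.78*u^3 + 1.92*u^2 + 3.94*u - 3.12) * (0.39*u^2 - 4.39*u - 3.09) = -1.0842*u^5 + 12.953*u^4 + 1.698*u^3 - 24.4462*u^2 + 1.5222*u + 9.6408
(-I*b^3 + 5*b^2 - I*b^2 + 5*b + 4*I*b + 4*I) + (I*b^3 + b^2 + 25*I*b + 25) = 6*b^2 - I*b^2 + 5*b + 29*I*b + 25 + 4*I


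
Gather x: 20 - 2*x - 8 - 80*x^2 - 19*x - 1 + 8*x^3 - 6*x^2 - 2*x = 8*x^3 - 86*x^2 - 23*x + 11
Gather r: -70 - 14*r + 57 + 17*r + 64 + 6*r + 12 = 9*r + 63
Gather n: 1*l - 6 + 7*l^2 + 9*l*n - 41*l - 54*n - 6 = 7*l^2 - 40*l + n*(9*l - 54) - 12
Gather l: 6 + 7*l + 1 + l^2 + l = l^2 + 8*l + 7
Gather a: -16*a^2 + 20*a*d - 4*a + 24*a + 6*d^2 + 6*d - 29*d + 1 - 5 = -16*a^2 + a*(20*d + 20) + 6*d^2 - 23*d - 4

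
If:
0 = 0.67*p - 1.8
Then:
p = 2.69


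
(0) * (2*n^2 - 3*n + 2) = 0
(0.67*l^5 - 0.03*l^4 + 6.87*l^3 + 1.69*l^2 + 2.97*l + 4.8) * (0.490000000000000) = 0.3283*l^5 - 0.0147*l^4 + 3.3663*l^3 + 0.8281*l^2 + 1.4553*l + 2.352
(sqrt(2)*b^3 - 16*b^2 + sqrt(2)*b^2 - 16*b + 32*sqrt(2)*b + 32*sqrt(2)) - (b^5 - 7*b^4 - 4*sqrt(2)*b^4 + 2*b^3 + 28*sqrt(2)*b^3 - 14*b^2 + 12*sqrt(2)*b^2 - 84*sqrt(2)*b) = -b^5 + 4*sqrt(2)*b^4 + 7*b^4 - 27*sqrt(2)*b^3 - 2*b^3 - 11*sqrt(2)*b^2 - 2*b^2 - 16*b + 116*sqrt(2)*b + 32*sqrt(2)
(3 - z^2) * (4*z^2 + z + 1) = -4*z^4 - z^3 + 11*z^2 + 3*z + 3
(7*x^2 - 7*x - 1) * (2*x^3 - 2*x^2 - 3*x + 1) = 14*x^5 - 28*x^4 - 9*x^3 + 30*x^2 - 4*x - 1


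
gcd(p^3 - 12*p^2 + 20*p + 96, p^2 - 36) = p - 6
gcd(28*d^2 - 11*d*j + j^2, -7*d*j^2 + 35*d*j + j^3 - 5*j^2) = 7*d - j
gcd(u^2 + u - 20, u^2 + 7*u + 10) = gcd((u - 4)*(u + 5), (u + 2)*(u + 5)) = u + 5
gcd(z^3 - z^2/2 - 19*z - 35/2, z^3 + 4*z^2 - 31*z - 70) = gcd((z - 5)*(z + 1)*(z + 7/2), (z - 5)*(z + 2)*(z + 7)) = z - 5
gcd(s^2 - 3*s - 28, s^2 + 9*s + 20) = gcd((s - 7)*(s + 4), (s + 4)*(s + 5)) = s + 4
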